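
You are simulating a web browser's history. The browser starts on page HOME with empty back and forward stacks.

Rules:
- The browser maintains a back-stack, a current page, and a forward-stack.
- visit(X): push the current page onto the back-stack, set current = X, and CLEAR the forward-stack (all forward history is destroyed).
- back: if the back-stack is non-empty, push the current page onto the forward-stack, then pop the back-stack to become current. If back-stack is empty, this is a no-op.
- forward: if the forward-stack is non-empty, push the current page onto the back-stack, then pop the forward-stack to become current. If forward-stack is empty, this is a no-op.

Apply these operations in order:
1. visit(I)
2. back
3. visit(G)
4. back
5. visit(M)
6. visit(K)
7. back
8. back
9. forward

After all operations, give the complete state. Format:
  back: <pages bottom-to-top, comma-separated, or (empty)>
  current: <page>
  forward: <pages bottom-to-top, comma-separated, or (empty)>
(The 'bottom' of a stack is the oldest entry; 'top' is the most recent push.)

After 1 (visit(I)): cur=I back=1 fwd=0
After 2 (back): cur=HOME back=0 fwd=1
After 3 (visit(G)): cur=G back=1 fwd=0
After 4 (back): cur=HOME back=0 fwd=1
After 5 (visit(M)): cur=M back=1 fwd=0
After 6 (visit(K)): cur=K back=2 fwd=0
After 7 (back): cur=M back=1 fwd=1
After 8 (back): cur=HOME back=0 fwd=2
After 9 (forward): cur=M back=1 fwd=1

Answer: back: HOME
current: M
forward: K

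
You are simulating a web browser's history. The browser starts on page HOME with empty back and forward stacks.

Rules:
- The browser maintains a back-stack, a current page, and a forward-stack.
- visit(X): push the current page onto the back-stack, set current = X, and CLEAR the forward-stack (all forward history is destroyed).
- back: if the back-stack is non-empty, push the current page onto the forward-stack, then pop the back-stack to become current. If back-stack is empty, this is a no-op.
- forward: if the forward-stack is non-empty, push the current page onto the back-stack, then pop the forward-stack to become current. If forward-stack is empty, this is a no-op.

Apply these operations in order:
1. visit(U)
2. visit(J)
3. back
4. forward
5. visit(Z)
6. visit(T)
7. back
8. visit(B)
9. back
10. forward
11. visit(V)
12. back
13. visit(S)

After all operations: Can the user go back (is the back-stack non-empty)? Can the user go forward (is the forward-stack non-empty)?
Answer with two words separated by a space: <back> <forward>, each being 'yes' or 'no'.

After 1 (visit(U)): cur=U back=1 fwd=0
After 2 (visit(J)): cur=J back=2 fwd=0
After 3 (back): cur=U back=1 fwd=1
After 4 (forward): cur=J back=2 fwd=0
After 5 (visit(Z)): cur=Z back=3 fwd=0
After 6 (visit(T)): cur=T back=4 fwd=0
After 7 (back): cur=Z back=3 fwd=1
After 8 (visit(B)): cur=B back=4 fwd=0
After 9 (back): cur=Z back=3 fwd=1
After 10 (forward): cur=B back=4 fwd=0
After 11 (visit(V)): cur=V back=5 fwd=0
After 12 (back): cur=B back=4 fwd=1
After 13 (visit(S)): cur=S back=5 fwd=0

Answer: yes no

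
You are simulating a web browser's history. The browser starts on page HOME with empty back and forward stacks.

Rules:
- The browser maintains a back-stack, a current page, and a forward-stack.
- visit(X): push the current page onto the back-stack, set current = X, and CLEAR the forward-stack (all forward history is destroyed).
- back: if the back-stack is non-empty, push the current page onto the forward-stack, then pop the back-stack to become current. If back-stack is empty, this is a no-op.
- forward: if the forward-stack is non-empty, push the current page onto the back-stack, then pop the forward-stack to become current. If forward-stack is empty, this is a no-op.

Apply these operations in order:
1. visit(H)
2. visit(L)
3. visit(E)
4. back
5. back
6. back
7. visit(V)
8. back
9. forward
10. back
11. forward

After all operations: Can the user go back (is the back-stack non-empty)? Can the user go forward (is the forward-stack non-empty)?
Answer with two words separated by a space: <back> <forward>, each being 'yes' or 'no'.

Answer: yes no

Derivation:
After 1 (visit(H)): cur=H back=1 fwd=0
After 2 (visit(L)): cur=L back=2 fwd=0
After 3 (visit(E)): cur=E back=3 fwd=0
After 4 (back): cur=L back=2 fwd=1
After 5 (back): cur=H back=1 fwd=2
After 6 (back): cur=HOME back=0 fwd=3
After 7 (visit(V)): cur=V back=1 fwd=0
After 8 (back): cur=HOME back=0 fwd=1
After 9 (forward): cur=V back=1 fwd=0
After 10 (back): cur=HOME back=0 fwd=1
After 11 (forward): cur=V back=1 fwd=0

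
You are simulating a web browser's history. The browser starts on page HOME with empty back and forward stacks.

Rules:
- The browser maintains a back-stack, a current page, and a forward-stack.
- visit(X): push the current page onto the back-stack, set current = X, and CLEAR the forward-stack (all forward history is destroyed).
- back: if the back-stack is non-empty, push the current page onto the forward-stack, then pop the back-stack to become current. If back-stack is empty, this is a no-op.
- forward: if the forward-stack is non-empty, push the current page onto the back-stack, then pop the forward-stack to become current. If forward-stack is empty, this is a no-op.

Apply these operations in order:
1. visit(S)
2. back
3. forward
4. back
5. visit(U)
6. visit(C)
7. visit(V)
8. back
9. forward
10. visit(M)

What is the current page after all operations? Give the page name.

Answer: M

Derivation:
After 1 (visit(S)): cur=S back=1 fwd=0
After 2 (back): cur=HOME back=0 fwd=1
After 3 (forward): cur=S back=1 fwd=0
After 4 (back): cur=HOME back=0 fwd=1
After 5 (visit(U)): cur=U back=1 fwd=0
After 6 (visit(C)): cur=C back=2 fwd=0
After 7 (visit(V)): cur=V back=3 fwd=0
After 8 (back): cur=C back=2 fwd=1
After 9 (forward): cur=V back=3 fwd=0
After 10 (visit(M)): cur=M back=4 fwd=0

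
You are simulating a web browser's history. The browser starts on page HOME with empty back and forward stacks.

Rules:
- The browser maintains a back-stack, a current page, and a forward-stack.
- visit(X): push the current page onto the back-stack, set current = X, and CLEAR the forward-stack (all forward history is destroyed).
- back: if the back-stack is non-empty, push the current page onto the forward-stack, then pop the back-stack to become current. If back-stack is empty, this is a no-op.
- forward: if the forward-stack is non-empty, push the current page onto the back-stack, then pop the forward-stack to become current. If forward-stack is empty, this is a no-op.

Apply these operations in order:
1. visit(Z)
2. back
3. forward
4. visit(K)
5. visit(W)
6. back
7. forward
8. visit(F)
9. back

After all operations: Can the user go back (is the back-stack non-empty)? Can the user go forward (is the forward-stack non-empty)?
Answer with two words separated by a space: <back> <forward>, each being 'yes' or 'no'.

Answer: yes yes

Derivation:
After 1 (visit(Z)): cur=Z back=1 fwd=0
After 2 (back): cur=HOME back=0 fwd=1
After 3 (forward): cur=Z back=1 fwd=0
After 4 (visit(K)): cur=K back=2 fwd=0
After 5 (visit(W)): cur=W back=3 fwd=0
After 6 (back): cur=K back=2 fwd=1
After 7 (forward): cur=W back=3 fwd=0
After 8 (visit(F)): cur=F back=4 fwd=0
After 9 (back): cur=W back=3 fwd=1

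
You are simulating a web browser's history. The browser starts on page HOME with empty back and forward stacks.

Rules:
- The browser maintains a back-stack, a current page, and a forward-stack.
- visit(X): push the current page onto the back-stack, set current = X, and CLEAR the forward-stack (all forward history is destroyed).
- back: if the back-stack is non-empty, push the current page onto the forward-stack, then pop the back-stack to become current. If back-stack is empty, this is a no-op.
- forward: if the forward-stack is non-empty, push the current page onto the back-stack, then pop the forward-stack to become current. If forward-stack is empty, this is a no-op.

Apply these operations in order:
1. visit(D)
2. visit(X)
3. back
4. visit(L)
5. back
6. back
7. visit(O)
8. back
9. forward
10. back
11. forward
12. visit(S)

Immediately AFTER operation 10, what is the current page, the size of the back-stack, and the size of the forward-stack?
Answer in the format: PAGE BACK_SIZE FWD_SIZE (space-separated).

After 1 (visit(D)): cur=D back=1 fwd=0
After 2 (visit(X)): cur=X back=2 fwd=0
After 3 (back): cur=D back=1 fwd=1
After 4 (visit(L)): cur=L back=2 fwd=0
After 5 (back): cur=D back=1 fwd=1
After 6 (back): cur=HOME back=0 fwd=2
After 7 (visit(O)): cur=O back=1 fwd=0
After 8 (back): cur=HOME back=0 fwd=1
After 9 (forward): cur=O back=1 fwd=0
After 10 (back): cur=HOME back=0 fwd=1

HOME 0 1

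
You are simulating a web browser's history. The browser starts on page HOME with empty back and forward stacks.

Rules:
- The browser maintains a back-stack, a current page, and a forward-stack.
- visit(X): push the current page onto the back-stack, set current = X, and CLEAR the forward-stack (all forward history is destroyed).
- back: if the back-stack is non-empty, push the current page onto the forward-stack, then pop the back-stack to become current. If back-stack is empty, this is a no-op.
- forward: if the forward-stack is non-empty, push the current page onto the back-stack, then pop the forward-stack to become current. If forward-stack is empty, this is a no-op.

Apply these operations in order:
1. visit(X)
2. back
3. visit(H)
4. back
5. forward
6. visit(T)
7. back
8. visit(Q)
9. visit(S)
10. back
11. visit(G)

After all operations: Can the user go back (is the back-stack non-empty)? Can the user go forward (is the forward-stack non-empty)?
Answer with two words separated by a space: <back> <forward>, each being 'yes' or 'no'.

After 1 (visit(X)): cur=X back=1 fwd=0
After 2 (back): cur=HOME back=0 fwd=1
After 3 (visit(H)): cur=H back=1 fwd=0
After 4 (back): cur=HOME back=0 fwd=1
After 5 (forward): cur=H back=1 fwd=0
After 6 (visit(T)): cur=T back=2 fwd=0
After 7 (back): cur=H back=1 fwd=1
After 8 (visit(Q)): cur=Q back=2 fwd=0
After 9 (visit(S)): cur=S back=3 fwd=0
After 10 (back): cur=Q back=2 fwd=1
After 11 (visit(G)): cur=G back=3 fwd=0

Answer: yes no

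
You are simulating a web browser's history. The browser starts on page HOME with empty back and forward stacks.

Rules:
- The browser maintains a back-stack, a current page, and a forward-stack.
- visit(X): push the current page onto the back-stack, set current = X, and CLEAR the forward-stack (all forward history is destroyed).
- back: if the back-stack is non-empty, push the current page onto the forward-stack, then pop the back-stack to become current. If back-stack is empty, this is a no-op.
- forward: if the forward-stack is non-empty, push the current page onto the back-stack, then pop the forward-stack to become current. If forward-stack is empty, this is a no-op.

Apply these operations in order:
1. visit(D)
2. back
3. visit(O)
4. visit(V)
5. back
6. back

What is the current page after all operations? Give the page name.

After 1 (visit(D)): cur=D back=1 fwd=0
After 2 (back): cur=HOME back=0 fwd=1
After 3 (visit(O)): cur=O back=1 fwd=0
After 4 (visit(V)): cur=V back=2 fwd=0
After 5 (back): cur=O back=1 fwd=1
After 6 (back): cur=HOME back=0 fwd=2

Answer: HOME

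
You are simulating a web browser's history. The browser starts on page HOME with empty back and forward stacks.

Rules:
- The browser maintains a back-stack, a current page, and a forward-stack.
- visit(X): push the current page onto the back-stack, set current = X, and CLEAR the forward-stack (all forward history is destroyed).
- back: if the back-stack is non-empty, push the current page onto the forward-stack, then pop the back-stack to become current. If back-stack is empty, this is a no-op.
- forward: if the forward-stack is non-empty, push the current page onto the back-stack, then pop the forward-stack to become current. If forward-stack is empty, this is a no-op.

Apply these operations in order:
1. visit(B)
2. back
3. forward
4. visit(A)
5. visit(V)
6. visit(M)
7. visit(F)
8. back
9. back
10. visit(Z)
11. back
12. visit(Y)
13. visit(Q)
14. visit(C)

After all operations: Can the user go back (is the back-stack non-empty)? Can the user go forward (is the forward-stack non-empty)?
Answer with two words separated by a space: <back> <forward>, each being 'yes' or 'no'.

Answer: yes no

Derivation:
After 1 (visit(B)): cur=B back=1 fwd=0
After 2 (back): cur=HOME back=0 fwd=1
After 3 (forward): cur=B back=1 fwd=0
After 4 (visit(A)): cur=A back=2 fwd=0
After 5 (visit(V)): cur=V back=3 fwd=0
After 6 (visit(M)): cur=M back=4 fwd=0
After 7 (visit(F)): cur=F back=5 fwd=0
After 8 (back): cur=M back=4 fwd=1
After 9 (back): cur=V back=3 fwd=2
After 10 (visit(Z)): cur=Z back=4 fwd=0
After 11 (back): cur=V back=3 fwd=1
After 12 (visit(Y)): cur=Y back=4 fwd=0
After 13 (visit(Q)): cur=Q back=5 fwd=0
After 14 (visit(C)): cur=C back=6 fwd=0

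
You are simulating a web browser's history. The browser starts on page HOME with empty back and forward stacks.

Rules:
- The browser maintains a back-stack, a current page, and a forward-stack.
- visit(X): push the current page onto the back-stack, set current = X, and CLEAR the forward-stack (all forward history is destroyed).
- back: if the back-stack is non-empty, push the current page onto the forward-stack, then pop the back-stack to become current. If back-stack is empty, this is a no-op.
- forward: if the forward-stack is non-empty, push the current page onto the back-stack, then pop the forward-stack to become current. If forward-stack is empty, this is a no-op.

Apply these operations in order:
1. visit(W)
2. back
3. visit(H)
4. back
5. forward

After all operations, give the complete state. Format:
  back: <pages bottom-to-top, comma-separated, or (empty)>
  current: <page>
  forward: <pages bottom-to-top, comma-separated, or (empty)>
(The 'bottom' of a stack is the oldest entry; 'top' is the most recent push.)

Answer: back: HOME
current: H
forward: (empty)

Derivation:
After 1 (visit(W)): cur=W back=1 fwd=0
After 2 (back): cur=HOME back=0 fwd=1
After 3 (visit(H)): cur=H back=1 fwd=0
After 4 (back): cur=HOME back=0 fwd=1
After 5 (forward): cur=H back=1 fwd=0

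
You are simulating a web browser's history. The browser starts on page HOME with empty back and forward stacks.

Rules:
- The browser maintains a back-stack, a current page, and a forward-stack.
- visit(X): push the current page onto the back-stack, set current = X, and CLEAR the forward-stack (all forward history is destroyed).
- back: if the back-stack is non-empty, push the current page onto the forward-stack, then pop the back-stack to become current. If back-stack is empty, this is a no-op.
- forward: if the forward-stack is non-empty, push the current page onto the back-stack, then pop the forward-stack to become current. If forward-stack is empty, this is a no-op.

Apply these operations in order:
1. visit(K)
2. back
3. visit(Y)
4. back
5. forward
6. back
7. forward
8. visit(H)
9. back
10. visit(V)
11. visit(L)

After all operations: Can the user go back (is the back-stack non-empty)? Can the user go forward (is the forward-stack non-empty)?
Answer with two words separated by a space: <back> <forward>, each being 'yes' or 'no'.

After 1 (visit(K)): cur=K back=1 fwd=0
After 2 (back): cur=HOME back=0 fwd=1
After 3 (visit(Y)): cur=Y back=1 fwd=0
After 4 (back): cur=HOME back=0 fwd=1
After 5 (forward): cur=Y back=1 fwd=0
After 6 (back): cur=HOME back=0 fwd=1
After 7 (forward): cur=Y back=1 fwd=0
After 8 (visit(H)): cur=H back=2 fwd=0
After 9 (back): cur=Y back=1 fwd=1
After 10 (visit(V)): cur=V back=2 fwd=0
After 11 (visit(L)): cur=L back=3 fwd=0

Answer: yes no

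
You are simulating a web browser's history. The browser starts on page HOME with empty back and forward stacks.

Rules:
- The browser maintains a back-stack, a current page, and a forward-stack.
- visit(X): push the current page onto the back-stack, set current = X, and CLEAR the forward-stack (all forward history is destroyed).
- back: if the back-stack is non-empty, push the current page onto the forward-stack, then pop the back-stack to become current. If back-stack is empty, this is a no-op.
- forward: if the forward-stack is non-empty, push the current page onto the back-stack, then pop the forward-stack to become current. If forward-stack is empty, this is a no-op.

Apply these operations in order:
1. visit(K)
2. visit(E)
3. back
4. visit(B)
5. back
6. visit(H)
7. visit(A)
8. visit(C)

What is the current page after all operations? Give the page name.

Answer: C

Derivation:
After 1 (visit(K)): cur=K back=1 fwd=0
After 2 (visit(E)): cur=E back=2 fwd=0
After 3 (back): cur=K back=1 fwd=1
After 4 (visit(B)): cur=B back=2 fwd=0
After 5 (back): cur=K back=1 fwd=1
After 6 (visit(H)): cur=H back=2 fwd=0
After 7 (visit(A)): cur=A back=3 fwd=0
After 8 (visit(C)): cur=C back=4 fwd=0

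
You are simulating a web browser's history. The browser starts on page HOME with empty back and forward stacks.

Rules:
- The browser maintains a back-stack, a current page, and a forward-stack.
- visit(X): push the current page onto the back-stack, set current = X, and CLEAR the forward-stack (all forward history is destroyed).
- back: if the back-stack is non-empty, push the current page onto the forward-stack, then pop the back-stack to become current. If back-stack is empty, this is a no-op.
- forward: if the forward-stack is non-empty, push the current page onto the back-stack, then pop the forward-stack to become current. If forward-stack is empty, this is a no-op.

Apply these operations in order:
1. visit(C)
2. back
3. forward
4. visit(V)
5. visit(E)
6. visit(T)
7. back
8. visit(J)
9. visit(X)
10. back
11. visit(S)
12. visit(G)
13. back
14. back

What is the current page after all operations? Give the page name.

After 1 (visit(C)): cur=C back=1 fwd=0
After 2 (back): cur=HOME back=0 fwd=1
After 3 (forward): cur=C back=1 fwd=0
After 4 (visit(V)): cur=V back=2 fwd=0
After 5 (visit(E)): cur=E back=3 fwd=0
After 6 (visit(T)): cur=T back=4 fwd=0
After 7 (back): cur=E back=3 fwd=1
After 8 (visit(J)): cur=J back=4 fwd=0
After 9 (visit(X)): cur=X back=5 fwd=0
After 10 (back): cur=J back=4 fwd=1
After 11 (visit(S)): cur=S back=5 fwd=0
After 12 (visit(G)): cur=G back=6 fwd=0
After 13 (back): cur=S back=5 fwd=1
After 14 (back): cur=J back=4 fwd=2

Answer: J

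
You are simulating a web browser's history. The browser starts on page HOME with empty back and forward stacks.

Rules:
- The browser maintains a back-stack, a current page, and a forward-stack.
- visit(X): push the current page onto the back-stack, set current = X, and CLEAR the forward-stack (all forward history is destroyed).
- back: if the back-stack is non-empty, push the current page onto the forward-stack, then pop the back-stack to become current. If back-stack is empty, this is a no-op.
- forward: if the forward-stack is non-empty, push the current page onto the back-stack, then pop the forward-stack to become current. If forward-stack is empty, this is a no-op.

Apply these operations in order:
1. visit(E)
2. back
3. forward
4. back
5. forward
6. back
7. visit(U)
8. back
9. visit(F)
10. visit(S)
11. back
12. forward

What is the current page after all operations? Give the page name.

After 1 (visit(E)): cur=E back=1 fwd=0
After 2 (back): cur=HOME back=0 fwd=1
After 3 (forward): cur=E back=1 fwd=0
After 4 (back): cur=HOME back=0 fwd=1
After 5 (forward): cur=E back=1 fwd=0
After 6 (back): cur=HOME back=0 fwd=1
After 7 (visit(U)): cur=U back=1 fwd=0
After 8 (back): cur=HOME back=0 fwd=1
After 9 (visit(F)): cur=F back=1 fwd=0
After 10 (visit(S)): cur=S back=2 fwd=0
After 11 (back): cur=F back=1 fwd=1
After 12 (forward): cur=S back=2 fwd=0

Answer: S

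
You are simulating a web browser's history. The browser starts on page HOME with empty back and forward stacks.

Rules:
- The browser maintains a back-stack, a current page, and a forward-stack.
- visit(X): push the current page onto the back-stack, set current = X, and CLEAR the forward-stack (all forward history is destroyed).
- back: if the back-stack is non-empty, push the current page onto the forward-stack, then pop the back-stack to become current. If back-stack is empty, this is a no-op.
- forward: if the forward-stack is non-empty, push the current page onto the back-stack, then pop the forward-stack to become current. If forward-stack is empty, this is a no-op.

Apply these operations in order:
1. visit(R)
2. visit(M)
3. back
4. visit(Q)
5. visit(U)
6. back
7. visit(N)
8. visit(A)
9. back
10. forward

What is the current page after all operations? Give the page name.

Answer: A

Derivation:
After 1 (visit(R)): cur=R back=1 fwd=0
After 2 (visit(M)): cur=M back=2 fwd=0
After 3 (back): cur=R back=1 fwd=1
After 4 (visit(Q)): cur=Q back=2 fwd=0
After 5 (visit(U)): cur=U back=3 fwd=0
After 6 (back): cur=Q back=2 fwd=1
After 7 (visit(N)): cur=N back=3 fwd=0
After 8 (visit(A)): cur=A back=4 fwd=0
After 9 (back): cur=N back=3 fwd=1
After 10 (forward): cur=A back=4 fwd=0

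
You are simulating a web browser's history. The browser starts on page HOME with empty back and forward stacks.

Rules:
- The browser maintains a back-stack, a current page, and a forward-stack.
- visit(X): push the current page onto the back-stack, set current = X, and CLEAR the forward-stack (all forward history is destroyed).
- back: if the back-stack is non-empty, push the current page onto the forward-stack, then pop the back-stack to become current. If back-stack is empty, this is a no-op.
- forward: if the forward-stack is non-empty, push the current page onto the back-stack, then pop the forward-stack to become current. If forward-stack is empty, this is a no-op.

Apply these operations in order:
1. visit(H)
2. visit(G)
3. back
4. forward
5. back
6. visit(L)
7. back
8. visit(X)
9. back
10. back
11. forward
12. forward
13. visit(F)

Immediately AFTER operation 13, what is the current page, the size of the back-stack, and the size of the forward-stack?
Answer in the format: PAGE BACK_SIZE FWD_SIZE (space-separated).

After 1 (visit(H)): cur=H back=1 fwd=0
After 2 (visit(G)): cur=G back=2 fwd=0
After 3 (back): cur=H back=1 fwd=1
After 4 (forward): cur=G back=2 fwd=0
After 5 (back): cur=H back=1 fwd=1
After 6 (visit(L)): cur=L back=2 fwd=0
After 7 (back): cur=H back=1 fwd=1
After 8 (visit(X)): cur=X back=2 fwd=0
After 9 (back): cur=H back=1 fwd=1
After 10 (back): cur=HOME back=0 fwd=2
After 11 (forward): cur=H back=1 fwd=1
After 12 (forward): cur=X back=2 fwd=0
After 13 (visit(F)): cur=F back=3 fwd=0

F 3 0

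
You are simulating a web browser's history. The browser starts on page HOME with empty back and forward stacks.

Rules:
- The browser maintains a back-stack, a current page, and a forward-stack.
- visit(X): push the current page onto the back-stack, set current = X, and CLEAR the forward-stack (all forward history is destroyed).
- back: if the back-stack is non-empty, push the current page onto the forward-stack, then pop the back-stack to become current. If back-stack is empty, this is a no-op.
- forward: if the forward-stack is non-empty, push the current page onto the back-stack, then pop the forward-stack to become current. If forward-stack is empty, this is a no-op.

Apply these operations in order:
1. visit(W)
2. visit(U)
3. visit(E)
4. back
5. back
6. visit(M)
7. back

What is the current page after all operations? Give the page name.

Answer: W

Derivation:
After 1 (visit(W)): cur=W back=1 fwd=0
After 2 (visit(U)): cur=U back=2 fwd=0
After 3 (visit(E)): cur=E back=3 fwd=0
After 4 (back): cur=U back=2 fwd=1
After 5 (back): cur=W back=1 fwd=2
After 6 (visit(M)): cur=M back=2 fwd=0
After 7 (back): cur=W back=1 fwd=1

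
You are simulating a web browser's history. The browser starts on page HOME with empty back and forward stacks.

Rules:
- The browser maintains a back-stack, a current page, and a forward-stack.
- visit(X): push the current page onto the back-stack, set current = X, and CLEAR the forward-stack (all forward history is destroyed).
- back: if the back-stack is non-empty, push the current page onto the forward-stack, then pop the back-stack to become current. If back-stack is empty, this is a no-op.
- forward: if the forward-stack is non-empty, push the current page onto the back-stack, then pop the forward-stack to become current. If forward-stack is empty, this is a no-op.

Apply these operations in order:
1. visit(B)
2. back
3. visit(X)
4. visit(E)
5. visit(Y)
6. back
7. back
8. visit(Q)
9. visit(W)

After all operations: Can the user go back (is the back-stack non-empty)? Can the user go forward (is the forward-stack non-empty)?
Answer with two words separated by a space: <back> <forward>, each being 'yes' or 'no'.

Answer: yes no

Derivation:
After 1 (visit(B)): cur=B back=1 fwd=0
After 2 (back): cur=HOME back=0 fwd=1
After 3 (visit(X)): cur=X back=1 fwd=0
After 4 (visit(E)): cur=E back=2 fwd=0
After 5 (visit(Y)): cur=Y back=3 fwd=0
After 6 (back): cur=E back=2 fwd=1
After 7 (back): cur=X back=1 fwd=2
After 8 (visit(Q)): cur=Q back=2 fwd=0
After 9 (visit(W)): cur=W back=3 fwd=0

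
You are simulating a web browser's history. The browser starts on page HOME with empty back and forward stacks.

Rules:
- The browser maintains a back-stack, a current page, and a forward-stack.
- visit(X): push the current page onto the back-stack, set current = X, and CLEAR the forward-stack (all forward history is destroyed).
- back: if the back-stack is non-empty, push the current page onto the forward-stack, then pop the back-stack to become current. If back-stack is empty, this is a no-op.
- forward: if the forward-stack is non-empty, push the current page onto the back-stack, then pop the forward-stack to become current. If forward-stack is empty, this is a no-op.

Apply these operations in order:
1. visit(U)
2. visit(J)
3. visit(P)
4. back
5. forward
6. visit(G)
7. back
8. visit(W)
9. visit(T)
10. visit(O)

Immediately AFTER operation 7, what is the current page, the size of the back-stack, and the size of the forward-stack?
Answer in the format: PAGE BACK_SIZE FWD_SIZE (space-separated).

After 1 (visit(U)): cur=U back=1 fwd=0
After 2 (visit(J)): cur=J back=2 fwd=0
After 3 (visit(P)): cur=P back=3 fwd=0
After 4 (back): cur=J back=2 fwd=1
After 5 (forward): cur=P back=3 fwd=0
After 6 (visit(G)): cur=G back=4 fwd=0
After 7 (back): cur=P back=3 fwd=1

P 3 1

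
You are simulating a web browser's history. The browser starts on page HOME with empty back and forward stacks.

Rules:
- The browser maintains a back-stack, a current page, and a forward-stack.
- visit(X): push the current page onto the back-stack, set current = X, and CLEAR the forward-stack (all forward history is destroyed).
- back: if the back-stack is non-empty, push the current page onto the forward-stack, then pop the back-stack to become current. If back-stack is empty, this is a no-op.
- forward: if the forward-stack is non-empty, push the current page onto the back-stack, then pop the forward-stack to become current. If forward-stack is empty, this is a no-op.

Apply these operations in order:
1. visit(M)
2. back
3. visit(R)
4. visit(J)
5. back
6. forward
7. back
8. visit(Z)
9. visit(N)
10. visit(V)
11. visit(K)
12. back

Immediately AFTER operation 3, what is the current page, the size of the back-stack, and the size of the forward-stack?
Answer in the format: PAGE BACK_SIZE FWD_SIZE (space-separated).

After 1 (visit(M)): cur=M back=1 fwd=0
After 2 (back): cur=HOME back=0 fwd=1
After 3 (visit(R)): cur=R back=1 fwd=0

R 1 0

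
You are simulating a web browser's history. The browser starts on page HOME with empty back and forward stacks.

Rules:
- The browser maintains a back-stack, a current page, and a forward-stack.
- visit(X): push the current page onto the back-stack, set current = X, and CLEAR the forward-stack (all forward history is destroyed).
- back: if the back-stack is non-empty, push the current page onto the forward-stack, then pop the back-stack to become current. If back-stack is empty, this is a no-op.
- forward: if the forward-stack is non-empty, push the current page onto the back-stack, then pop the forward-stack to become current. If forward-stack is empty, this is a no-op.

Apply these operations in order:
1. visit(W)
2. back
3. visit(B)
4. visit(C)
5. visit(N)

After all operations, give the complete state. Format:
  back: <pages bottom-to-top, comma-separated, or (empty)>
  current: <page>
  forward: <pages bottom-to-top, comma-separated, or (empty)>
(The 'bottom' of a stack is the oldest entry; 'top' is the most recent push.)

Answer: back: HOME,B,C
current: N
forward: (empty)

Derivation:
After 1 (visit(W)): cur=W back=1 fwd=0
After 2 (back): cur=HOME back=0 fwd=1
After 3 (visit(B)): cur=B back=1 fwd=0
After 4 (visit(C)): cur=C back=2 fwd=0
After 5 (visit(N)): cur=N back=3 fwd=0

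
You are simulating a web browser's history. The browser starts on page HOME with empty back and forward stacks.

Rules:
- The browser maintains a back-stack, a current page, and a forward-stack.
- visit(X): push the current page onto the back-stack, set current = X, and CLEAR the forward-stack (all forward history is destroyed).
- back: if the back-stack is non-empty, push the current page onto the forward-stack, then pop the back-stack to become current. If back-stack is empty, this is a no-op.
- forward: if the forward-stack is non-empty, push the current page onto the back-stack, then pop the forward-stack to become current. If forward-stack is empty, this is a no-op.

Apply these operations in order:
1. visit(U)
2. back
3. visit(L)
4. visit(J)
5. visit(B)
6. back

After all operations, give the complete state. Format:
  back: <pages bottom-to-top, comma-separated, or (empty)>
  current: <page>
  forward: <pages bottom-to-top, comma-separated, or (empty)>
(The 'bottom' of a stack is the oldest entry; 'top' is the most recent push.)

After 1 (visit(U)): cur=U back=1 fwd=0
After 2 (back): cur=HOME back=0 fwd=1
After 3 (visit(L)): cur=L back=1 fwd=0
After 4 (visit(J)): cur=J back=2 fwd=0
After 5 (visit(B)): cur=B back=3 fwd=0
After 6 (back): cur=J back=2 fwd=1

Answer: back: HOME,L
current: J
forward: B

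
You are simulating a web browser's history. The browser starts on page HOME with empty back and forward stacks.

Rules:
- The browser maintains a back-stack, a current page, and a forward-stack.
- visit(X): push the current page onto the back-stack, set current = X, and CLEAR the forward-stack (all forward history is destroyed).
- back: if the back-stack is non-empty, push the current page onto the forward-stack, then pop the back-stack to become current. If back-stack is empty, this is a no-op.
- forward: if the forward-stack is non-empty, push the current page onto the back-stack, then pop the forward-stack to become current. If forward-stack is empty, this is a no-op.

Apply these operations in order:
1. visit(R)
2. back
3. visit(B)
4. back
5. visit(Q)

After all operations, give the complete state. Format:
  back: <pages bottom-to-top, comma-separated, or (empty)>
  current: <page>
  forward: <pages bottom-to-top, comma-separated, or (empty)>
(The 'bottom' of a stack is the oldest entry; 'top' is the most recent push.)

After 1 (visit(R)): cur=R back=1 fwd=0
After 2 (back): cur=HOME back=0 fwd=1
After 3 (visit(B)): cur=B back=1 fwd=0
After 4 (back): cur=HOME back=0 fwd=1
After 5 (visit(Q)): cur=Q back=1 fwd=0

Answer: back: HOME
current: Q
forward: (empty)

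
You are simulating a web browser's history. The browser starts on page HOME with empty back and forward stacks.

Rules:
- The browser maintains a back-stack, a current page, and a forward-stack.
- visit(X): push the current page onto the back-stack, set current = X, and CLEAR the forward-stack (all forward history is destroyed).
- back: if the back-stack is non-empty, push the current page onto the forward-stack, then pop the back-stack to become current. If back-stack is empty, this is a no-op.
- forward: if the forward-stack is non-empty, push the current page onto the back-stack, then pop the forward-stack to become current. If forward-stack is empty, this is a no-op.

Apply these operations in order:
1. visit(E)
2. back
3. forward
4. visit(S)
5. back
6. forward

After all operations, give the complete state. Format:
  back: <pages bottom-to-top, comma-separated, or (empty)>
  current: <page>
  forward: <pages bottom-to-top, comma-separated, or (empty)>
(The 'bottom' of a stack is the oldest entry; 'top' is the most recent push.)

Answer: back: HOME,E
current: S
forward: (empty)

Derivation:
After 1 (visit(E)): cur=E back=1 fwd=0
After 2 (back): cur=HOME back=0 fwd=1
After 3 (forward): cur=E back=1 fwd=0
After 4 (visit(S)): cur=S back=2 fwd=0
After 5 (back): cur=E back=1 fwd=1
After 6 (forward): cur=S back=2 fwd=0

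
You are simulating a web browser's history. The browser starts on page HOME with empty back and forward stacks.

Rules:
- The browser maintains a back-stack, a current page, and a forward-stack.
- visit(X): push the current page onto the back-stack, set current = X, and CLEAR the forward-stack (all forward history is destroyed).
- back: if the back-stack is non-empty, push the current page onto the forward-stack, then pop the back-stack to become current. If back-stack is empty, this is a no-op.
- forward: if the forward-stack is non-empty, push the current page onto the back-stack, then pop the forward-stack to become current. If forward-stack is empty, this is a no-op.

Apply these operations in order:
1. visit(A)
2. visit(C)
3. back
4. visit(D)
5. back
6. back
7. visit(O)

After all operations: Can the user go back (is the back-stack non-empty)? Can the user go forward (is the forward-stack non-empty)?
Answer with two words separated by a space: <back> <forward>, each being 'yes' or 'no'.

Answer: yes no

Derivation:
After 1 (visit(A)): cur=A back=1 fwd=0
After 2 (visit(C)): cur=C back=2 fwd=0
After 3 (back): cur=A back=1 fwd=1
After 4 (visit(D)): cur=D back=2 fwd=0
After 5 (back): cur=A back=1 fwd=1
After 6 (back): cur=HOME back=0 fwd=2
After 7 (visit(O)): cur=O back=1 fwd=0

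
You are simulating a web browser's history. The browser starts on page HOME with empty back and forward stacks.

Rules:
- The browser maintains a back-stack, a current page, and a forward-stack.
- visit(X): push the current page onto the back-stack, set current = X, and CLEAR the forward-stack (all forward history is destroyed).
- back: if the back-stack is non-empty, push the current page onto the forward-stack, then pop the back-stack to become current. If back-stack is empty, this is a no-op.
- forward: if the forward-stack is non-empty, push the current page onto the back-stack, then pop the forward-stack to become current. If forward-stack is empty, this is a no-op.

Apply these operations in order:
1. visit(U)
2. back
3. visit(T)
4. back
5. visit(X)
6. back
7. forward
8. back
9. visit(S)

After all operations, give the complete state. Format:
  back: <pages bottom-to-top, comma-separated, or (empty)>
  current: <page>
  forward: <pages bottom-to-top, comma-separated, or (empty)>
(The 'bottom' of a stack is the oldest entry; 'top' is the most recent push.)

After 1 (visit(U)): cur=U back=1 fwd=0
After 2 (back): cur=HOME back=0 fwd=1
After 3 (visit(T)): cur=T back=1 fwd=0
After 4 (back): cur=HOME back=0 fwd=1
After 5 (visit(X)): cur=X back=1 fwd=0
After 6 (back): cur=HOME back=0 fwd=1
After 7 (forward): cur=X back=1 fwd=0
After 8 (back): cur=HOME back=0 fwd=1
After 9 (visit(S)): cur=S back=1 fwd=0

Answer: back: HOME
current: S
forward: (empty)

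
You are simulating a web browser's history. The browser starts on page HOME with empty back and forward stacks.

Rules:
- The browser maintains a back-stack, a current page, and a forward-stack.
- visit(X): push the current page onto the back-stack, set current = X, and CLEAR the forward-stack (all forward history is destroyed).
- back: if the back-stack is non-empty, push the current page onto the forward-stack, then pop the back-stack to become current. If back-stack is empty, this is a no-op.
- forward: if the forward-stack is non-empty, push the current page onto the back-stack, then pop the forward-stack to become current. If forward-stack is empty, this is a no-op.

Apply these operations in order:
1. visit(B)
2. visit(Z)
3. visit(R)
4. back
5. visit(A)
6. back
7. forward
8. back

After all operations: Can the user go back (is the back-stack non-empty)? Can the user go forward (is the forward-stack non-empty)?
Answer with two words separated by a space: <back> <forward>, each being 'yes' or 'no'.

Answer: yes yes

Derivation:
After 1 (visit(B)): cur=B back=1 fwd=0
After 2 (visit(Z)): cur=Z back=2 fwd=0
After 3 (visit(R)): cur=R back=3 fwd=0
After 4 (back): cur=Z back=2 fwd=1
After 5 (visit(A)): cur=A back=3 fwd=0
After 6 (back): cur=Z back=2 fwd=1
After 7 (forward): cur=A back=3 fwd=0
After 8 (back): cur=Z back=2 fwd=1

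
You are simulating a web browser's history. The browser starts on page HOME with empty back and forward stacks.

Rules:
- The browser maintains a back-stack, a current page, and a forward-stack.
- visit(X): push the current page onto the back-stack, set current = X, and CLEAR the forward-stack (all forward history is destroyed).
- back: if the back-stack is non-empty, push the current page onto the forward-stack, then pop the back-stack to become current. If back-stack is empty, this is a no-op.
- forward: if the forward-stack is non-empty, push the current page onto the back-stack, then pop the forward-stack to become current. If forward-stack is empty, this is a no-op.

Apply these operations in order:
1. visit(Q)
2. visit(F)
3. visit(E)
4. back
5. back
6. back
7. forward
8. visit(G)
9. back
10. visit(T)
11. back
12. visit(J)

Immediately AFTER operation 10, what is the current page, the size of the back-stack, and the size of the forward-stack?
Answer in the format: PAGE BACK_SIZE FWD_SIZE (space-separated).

After 1 (visit(Q)): cur=Q back=1 fwd=0
After 2 (visit(F)): cur=F back=2 fwd=0
After 3 (visit(E)): cur=E back=3 fwd=0
After 4 (back): cur=F back=2 fwd=1
After 5 (back): cur=Q back=1 fwd=2
After 6 (back): cur=HOME back=0 fwd=3
After 7 (forward): cur=Q back=1 fwd=2
After 8 (visit(G)): cur=G back=2 fwd=0
After 9 (back): cur=Q back=1 fwd=1
After 10 (visit(T)): cur=T back=2 fwd=0

T 2 0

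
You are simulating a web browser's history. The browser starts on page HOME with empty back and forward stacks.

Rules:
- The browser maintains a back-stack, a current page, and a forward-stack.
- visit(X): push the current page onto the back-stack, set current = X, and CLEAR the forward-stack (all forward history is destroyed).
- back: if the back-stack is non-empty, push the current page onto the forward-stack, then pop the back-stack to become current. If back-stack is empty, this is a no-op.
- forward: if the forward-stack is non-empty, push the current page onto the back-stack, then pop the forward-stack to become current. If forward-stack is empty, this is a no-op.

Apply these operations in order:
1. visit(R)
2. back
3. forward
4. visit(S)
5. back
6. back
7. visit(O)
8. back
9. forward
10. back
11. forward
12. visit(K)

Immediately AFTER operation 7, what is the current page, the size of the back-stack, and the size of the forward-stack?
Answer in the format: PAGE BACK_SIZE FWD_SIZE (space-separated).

After 1 (visit(R)): cur=R back=1 fwd=0
After 2 (back): cur=HOME back=0 fwd=1
After 3 (forward): cur=R back=1 fwd=0
After 4 (visit(S)): cur=S back=2 fwd=0
After 5 (back): cur=R back=1 fwd=1
After 6 (back): cur=HOME back=0 fwd=2
After 7 (visit(O)): cur=O back=1 fwd=0

O 1 0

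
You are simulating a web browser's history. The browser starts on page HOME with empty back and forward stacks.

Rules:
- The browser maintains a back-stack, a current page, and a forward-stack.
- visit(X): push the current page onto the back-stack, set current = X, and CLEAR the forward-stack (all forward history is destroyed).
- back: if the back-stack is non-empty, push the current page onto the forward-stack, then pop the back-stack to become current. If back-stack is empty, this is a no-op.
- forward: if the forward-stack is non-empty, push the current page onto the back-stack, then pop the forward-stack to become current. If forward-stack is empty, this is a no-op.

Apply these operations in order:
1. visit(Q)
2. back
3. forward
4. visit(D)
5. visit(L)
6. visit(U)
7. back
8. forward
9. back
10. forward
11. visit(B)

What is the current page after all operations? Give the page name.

Answer: B

Derivation:
After 1 (visit(Q)): cur=Q back=1 fwd=0
After 2 (back): cur=HOME back=0 fwd=1
After 3 (forward): cur=Q back=1 fwd=0
After 4 (visit(D)): cur=D back=2 fwd=0
After 5 (visit(L)): cur=L back=3 fwd=0
After 6 (visit(U)): cur=U back=4 fwd=0
After 7 (back): cur=L back=3 fwd=1
After 8 (forward): cur=U back=4 fwd=0
After 9 (back): cur=L back=3 fwd=1
After 10 (forward): cur=U back=4 fwd=0
After 11 (visit(B)): cur=B back=5 fwd=0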